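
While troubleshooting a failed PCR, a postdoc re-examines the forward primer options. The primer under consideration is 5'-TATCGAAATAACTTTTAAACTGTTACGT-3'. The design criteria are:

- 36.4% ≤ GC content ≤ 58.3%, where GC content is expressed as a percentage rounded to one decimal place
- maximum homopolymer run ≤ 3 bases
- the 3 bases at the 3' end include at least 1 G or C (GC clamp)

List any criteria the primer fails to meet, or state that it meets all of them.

Fails: GC content, homopolymer run.

Base counts: A=10, T=11, G=3, C=4 (length 28).
GC content: GC 7/28 = 25.0%, outside 36.4–58.3% ✗
homopolymer run: longest run = 4, exceeds 3 ✗
GC clamp: 3' end CGT has 2 G/C ✓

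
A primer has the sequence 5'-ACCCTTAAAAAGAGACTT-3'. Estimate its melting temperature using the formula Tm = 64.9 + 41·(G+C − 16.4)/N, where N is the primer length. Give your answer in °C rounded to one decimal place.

Base counts: A=8, T=4, G=2, C=4; G+C = 6, N = 18.
Tm = 64.9 + 41·(6 − 16.4)/18 = 64.9 + -426.40/18 = 41.2°C.

41.2°C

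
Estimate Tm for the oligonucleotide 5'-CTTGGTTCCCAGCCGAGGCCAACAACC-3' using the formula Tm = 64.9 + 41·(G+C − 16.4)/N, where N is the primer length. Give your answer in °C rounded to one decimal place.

Base counts: A=6, T=4, G=6, C=11; G+C = 17, N = 27.
Tm = 64.9 + 41·(17 − 16.4)/27 = 64.9 + 24.60/27 = 65.8°C.

65.8°C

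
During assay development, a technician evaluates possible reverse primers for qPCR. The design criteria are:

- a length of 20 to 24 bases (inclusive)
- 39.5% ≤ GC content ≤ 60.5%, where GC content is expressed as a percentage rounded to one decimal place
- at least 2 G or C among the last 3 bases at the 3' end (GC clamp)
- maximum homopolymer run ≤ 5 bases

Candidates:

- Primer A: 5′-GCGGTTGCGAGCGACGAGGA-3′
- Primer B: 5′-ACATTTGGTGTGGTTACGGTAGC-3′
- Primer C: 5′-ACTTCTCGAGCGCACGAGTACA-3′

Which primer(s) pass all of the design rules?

Primer B only.

Primer A (20 nt, A=4 T=2 G=10 C=4): length 20 ✓; GC 14/20 = 70.0%, outside 39.5–60.5% ✗; 3' end GGA has 2 G/C ✓; longest run = 2 ✓ — fails.
Primer B (23 nt, A=4 T=8 G=8 C=3): length 23 ✓; GC 11/23 = 47.8% ✓; 3' end AGC has 2 G/C ✓; longest run = 3 ✓ — passes.
Primer C (22 nt, A=6 T=4 G=5 C=7): length 22 ✓; GC 12/22 = 54.5% ✓; 3' end ACA has 1 G/C, need ≥2 ✗; longest run = 2 ✓ — fails.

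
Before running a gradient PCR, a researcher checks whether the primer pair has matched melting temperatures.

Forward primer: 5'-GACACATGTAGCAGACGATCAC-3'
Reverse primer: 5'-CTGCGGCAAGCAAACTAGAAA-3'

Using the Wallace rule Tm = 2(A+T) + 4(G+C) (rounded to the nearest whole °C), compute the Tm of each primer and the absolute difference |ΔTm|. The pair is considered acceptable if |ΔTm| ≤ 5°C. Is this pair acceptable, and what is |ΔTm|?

Forward: A=8 T=3 G=5 C=6 → Tm = 2·11 + 4·11 = 66°C.
Reverse: A=9 T=2 G=5 C=5 → Tm = 2·11 + 4·10 = 62°C.
|ΔTm| = |66 − 62| = 4°C, ≤ 5°C.

|ΔTm| = 4°C; the pair is acceptable.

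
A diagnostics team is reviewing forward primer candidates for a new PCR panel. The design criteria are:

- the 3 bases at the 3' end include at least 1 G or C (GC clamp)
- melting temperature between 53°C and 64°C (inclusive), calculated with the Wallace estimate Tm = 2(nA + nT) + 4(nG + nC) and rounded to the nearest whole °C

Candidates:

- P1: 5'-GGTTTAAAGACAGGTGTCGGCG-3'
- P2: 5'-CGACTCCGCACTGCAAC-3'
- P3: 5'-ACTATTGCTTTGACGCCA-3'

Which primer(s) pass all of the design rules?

P1 (22 nt, A=5 T=5 G=9 C=3): 3' end GCG has 3 G/C ✓; Tm = 2·10 + 4·12 = 68°C, outside 53–64°C ✗ — fails.
P2 (17 nt, A=4 T=2 G=3 C=8): 3' end AAC has 1 G/C ✓; Tm = 2·6 + 4·11 = 56°C ✓ — passes.
P3 (18 nt, A=4 T=6 G=3 C=5): 3' end CCA has 2 G/C ✓; Tm = 2·10 + 4·8 = 52°C, outside 53–64°C ✗ — fails.

P2 only.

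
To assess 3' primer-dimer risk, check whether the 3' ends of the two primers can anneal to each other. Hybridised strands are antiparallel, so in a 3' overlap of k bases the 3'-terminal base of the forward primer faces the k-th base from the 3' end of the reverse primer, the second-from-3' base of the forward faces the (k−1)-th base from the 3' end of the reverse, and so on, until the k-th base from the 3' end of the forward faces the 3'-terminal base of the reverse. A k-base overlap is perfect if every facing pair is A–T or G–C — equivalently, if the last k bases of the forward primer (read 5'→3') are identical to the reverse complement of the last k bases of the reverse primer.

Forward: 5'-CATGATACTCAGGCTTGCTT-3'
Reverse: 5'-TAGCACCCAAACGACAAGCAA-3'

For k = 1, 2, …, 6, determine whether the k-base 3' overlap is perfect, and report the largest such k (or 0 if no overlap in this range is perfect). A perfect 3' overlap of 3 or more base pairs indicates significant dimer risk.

Longest perfect overlap: 6 complementary base pairs; significant dimer risk (threshold 3).

Last 6 bases (5'→3') — forward …TTGCTT, reverse …AAGCAA.
Reverse complement of the reverse primer's last 6 bases: TTGCTT; its first k bases are the reverse complement of the reverse primer's last k bases, so a perfect k-base overlap needs the forward primer's last k bases to equal them.
Comparing (forward last k vs required): k=1: T vs T ✓; k=2: TT vs TT ✓; k=3: CTT vs TTG ✗; k=4: GCTT vs TTGC ✗; k=5: TGCTT vs TTGCT ✗; k=6: TTGCTT vs TTGCTT ✓.
Perfect overlaps at k = 1, 2, 6; the largest is 6.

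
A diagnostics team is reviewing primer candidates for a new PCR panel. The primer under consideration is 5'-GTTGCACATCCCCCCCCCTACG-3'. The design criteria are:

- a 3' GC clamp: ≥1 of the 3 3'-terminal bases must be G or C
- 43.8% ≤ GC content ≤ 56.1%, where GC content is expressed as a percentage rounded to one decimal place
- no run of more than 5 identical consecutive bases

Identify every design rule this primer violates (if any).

Fails: GC content, homopolymer run.

Base counts: A=3, T=4, G=3, C=12 (length 22).
GC clamp: 3' end ACG has 2 G/C ✓
GC content: GC 15/22 = 68.2%, outside 43.8–56.1% ✗
homopolymer run: longest run = 9, exceeds 5 ✗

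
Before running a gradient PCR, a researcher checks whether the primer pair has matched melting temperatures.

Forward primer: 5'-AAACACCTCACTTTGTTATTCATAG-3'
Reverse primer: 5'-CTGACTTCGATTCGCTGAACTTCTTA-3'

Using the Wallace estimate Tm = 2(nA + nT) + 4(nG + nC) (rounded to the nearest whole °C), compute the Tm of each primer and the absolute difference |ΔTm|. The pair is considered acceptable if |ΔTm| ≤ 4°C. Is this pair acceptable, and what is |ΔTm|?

|ΔTm| = 8°C; the pair is not acceptable.

Forward: A=8 T=9 G=2 C=6 → Tm = 2·17 + 4·8 = 66°C.
Reverse: A=5 T=10 G=4 C=7 → Tm = 2·15 + 4·11 = 74°C.
|ΔTm| = |66 − 74| = 8°C, > 4°C.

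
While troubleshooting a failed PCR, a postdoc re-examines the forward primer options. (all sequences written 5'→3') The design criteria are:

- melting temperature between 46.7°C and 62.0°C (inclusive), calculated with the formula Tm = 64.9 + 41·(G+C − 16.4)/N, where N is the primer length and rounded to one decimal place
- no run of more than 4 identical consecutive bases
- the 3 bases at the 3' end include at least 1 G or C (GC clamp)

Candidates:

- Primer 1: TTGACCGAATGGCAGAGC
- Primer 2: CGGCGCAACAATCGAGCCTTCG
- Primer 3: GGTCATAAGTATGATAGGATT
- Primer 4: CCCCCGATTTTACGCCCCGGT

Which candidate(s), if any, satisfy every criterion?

Primer 1 and Primer 2.

Primer 1 (18 nt, A=5 T=3 G=6 C=4): Tm = 64.9 + 41·(10 − 16.4)/18 = 50.3°C ✓; longest run = 2 ✓; 3' end AGC has 2 G/C ✓ — passes.
Primer 2 (22 nt, A=5 T=3 G=6 C=8): Tm = 64.9 + 41·(14 − 16.4)/22 = 60.4°C ✓; longest run = 2 ✓; 3' end TCG has 2 G/C ✓ — passes.
Primer 3 (21 nt, A=7 T=7 G=6 C=1): Tm = 64.9 + 41·(7 − 16.4)/21 = 46.5°C, outside 46.7–62.0°C ✗; longest run = 2 ✓; 3' end ATT has 0 G/C, need ≥1 ✗ — fails.
Primer 4 (21 nt, A=2 T=5 G=4 C=10): Tm = 64.9 + 41·(14 − 16.4)/21 = 60.2°C ✓; longest run = 5, exceeds 4 ✗; 3' end GGT has 2 G/C ✓ — fails.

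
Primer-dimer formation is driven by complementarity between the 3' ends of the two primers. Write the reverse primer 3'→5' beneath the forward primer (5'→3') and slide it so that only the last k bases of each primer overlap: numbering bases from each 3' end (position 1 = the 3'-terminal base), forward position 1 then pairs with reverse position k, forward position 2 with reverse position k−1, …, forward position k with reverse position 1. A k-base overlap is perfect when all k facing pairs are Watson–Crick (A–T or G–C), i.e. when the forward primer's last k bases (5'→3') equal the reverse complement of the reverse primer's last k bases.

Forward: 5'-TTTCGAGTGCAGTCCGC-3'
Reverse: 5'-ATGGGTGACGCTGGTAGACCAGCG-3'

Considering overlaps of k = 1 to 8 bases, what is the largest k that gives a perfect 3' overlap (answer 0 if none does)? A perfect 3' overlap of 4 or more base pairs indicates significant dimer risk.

Last 8 bases (5'→3') — forward …CAGTCCGC, reverse …GACCAGCG.
Reverse complement of the reverse primer's last 8 bases: CGCTGGTC; its first k bases are the reverse complement of the reverse primer's last k bases, so a perfect k-base overlap needs the forward primer's last k bases to equal them.
Comparing (forward last k vs required): k=1: C vs C ✓; k=2: GC vs CG ✗; k=3: CGC vs CGC ✓; k=4: CCGC vs CGCT ✗; k=5: TCCGC vs CGCTG ✗; k=6: GTCCGC vs CGCTGG ✗; k=7: AGTCCGC vs CGCTGGT ✗; k=8: CAGTCCGC vs CGCTGGTC ✗.
Perfect overlaps at k = 1, 3; the largest is 3.

Longest perfect overlap: 3 complementary base pairs; below the dimer-risk threshold (threshold 4).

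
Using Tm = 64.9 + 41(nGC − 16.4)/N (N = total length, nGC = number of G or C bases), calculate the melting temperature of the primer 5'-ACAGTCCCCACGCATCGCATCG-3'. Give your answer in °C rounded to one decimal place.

60.4°C

Base counts: A=5, T=3, G=4, C=10; G+C = 14, N = 22.
Tm = 64.9 + 41·(14 − 16.4)/22 = 64.9 + -98.40/22 = 60.4°C.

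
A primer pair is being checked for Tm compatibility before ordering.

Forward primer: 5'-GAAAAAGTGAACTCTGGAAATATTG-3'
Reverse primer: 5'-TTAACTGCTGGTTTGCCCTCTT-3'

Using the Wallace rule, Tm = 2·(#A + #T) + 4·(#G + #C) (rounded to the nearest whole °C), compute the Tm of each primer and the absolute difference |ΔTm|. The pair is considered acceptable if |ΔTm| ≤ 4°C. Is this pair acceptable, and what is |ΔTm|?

|ΔTm| = 2°C; the pair is acceptable.

Forward: A=11 T=6 G=6 C=2 → Tm = 2·17 + 4·8 = 66°C.
Reverse: A=2 T=10 G=4 C=6 → Tm = 2·12 + 4·10 = 64°C.
|ΔTm| = |66 − 64| = 2°C, ≤ 4°C.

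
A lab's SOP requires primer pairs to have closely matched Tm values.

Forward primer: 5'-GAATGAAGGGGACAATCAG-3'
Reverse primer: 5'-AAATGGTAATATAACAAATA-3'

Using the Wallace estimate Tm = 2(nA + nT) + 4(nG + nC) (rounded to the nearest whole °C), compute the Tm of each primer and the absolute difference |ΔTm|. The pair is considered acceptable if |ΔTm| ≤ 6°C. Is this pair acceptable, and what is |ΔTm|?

Forward: A=8 T=2 G=7 C=2 → Tm = 2·10 + 4·9 = 56°C.
Reverse: A=12 T=5 G=2 C=1 → Tm = 2·17 + 4·3 = 46°C.
|ΔTm| = |56 − 46| = 10°C, > 6°C.

|ΔTm| = 10°C; the pair is not acceptable.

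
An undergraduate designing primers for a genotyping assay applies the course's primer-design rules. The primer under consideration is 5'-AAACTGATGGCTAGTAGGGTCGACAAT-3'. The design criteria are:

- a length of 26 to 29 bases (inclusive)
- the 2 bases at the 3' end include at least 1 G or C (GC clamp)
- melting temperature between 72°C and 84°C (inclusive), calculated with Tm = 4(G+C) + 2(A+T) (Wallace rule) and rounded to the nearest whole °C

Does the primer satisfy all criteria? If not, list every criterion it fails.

Base counts: A=9, T=6, G=8, C=4 (length 27).
length: length 27 ✓
GC clamp: 3' end AT has 0 G/C, need ≥1 ✗
Tm: Tm = 2·15 + 4·12 = 78°C ✓

Fails: GC clamp.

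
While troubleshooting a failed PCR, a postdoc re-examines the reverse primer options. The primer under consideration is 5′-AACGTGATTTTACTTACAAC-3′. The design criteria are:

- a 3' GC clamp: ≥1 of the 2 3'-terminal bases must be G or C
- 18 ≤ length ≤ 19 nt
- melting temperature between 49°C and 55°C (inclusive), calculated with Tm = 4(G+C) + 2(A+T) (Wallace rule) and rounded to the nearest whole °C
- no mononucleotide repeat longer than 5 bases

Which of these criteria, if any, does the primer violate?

Fails: length.

Base counts: A=7, T=7, G=2, C=4 (length 20).
GC clamp: 3' end AC has 1 G/C ✓
length: length 20, outside 18–19 ✗
Tm: Tm = 2·14 + 4·6 = 52°C ✓
homopolymer run: longest run = 4 ✓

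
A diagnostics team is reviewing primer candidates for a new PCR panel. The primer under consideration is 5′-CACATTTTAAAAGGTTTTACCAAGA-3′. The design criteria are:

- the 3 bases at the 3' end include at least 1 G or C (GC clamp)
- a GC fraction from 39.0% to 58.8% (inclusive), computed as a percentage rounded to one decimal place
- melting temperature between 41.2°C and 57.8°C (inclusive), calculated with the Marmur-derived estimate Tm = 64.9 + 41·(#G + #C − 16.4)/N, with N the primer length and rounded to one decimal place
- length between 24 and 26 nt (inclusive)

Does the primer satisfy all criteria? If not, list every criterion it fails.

Base counts: A=10, T=8, G=3, C=4 (length 25).
GC clamp: 3' end AGA has 1 G/C ✓
GC content: GC 7/25 = 28.0%, outside 39.0–58.8% ✗
Tm: Tm = 64.9 + 41·(7 − 16.4)/25 = 49.5°C ✓
length: length 25 ✓

Fails: GC content.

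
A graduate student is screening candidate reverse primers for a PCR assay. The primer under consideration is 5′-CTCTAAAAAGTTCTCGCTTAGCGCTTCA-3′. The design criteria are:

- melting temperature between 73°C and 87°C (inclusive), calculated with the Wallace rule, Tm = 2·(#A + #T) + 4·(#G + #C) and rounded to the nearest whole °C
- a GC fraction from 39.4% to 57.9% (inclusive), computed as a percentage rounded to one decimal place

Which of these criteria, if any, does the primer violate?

Meets all criteria.

Base counts: A=7, T=9, G=4, C=8 (length 28).
Tm: Tm = 2·16 + 4·12 = 80°C ✓
GC content: GC 12/28 = 42.9% ✓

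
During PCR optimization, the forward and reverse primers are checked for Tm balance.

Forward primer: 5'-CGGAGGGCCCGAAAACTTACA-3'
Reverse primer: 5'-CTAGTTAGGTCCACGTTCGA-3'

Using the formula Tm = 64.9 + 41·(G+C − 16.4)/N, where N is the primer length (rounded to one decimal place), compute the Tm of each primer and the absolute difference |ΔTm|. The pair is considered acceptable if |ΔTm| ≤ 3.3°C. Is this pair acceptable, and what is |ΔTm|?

|ΔTm| = 4.5°C; the pair is not acceptable.

Forward: G+C = 12, N = 21 → Tm = 64.9 + 41·(12 − 16.4)/21 = 56.3°C.
Reverse: G+C = 10, N = 20 → Tm = 64.9 + 41·(10 − 16.4)/20 = 51.8°C.
|ΔTm| = |56.3 − 51.8| = 4.5°C, > 3.3°C.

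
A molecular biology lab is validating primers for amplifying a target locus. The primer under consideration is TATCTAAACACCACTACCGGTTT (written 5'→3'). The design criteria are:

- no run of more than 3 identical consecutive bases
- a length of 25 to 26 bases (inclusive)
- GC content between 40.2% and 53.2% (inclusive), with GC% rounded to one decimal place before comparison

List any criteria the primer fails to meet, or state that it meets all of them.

Base counts: A=7, T=7, G=2, C=7 (length 23).
homopolymer run: longest run = 3 ✓
length: length 23, outside 25–26 ✗
GC content: GC 9/23 = 39.1%, outside 40.2–53.2% ✗

Fails: length, GC content.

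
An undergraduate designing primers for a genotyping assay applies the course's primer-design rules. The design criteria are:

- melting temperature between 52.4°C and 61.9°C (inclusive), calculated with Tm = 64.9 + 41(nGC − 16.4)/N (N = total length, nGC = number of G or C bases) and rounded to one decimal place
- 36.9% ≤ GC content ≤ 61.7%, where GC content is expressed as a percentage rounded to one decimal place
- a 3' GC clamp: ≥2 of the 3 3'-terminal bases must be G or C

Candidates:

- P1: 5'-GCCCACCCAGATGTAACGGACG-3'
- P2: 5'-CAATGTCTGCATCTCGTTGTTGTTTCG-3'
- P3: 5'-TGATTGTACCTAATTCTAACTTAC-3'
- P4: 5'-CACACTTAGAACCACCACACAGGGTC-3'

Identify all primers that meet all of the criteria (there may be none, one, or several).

P1 (22 nt, A=6 T=2 G=6 C=8): Tm = 64.9 + 41·(14 − 16.4)/22 = 60.4°C ✓; GC 14/22 = 63.6%, outside 36.9–61.7% ✗; 3' end ACG has 2 G/C ✓ — fails.
P2 (27 nt, A=3 T=12 G=6 C=6): Tm = 64.9 + 41·(12 − 16.4)/27 = 58.2°C ✓; GC 12/27 = 44.4% ✓; 3' end TCG has 2 G/C ✓ — passes.
P3 (24 nt, A=7 T=10 G=2 C=5): Tm = 64.9 + 41·(7 − 16.4)/24 = 48.8°C, outside 52.4–61.9°C ✗; GC 7/24 = 29.2%, outside 36.9–61.7% ✗; 3' end TAC has 1 G/C, need ≥2 ✗ — fails.
P4 (26 nt, A=9 T=3 G=4 C=10): Tm = 64.9 + 41·(14 − 16.4)/26 = 61.1°C ✓; GC 14/26 = 53.8% ✓; 3' end GTC has 2 G/C ✓ — passes.

P2 and P4.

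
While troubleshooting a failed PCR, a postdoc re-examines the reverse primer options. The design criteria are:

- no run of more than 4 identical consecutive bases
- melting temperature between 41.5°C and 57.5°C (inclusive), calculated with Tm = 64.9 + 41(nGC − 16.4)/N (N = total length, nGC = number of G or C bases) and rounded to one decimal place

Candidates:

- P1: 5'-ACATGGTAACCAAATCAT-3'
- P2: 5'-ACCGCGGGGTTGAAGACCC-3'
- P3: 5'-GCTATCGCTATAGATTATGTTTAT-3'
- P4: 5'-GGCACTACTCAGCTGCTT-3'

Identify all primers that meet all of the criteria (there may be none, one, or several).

P1 (18 nt, A=8 T=4 G=2 C=4): longest run = 3 ✓; Tm = 64.9 + 41·(6 − 16.4)/18 = 41.2°C, outside 41.5–57.5°C ✗ — fails.
P2 (19 nt, A=4 T=2 G=7 C=6): longest run = 4 ✓; Tm = 64.9 + 41·(13 − 16.4)/19 = 57.6°C, outside 41.5–57.5°C ✗ — fails.
P3 (24 nt, A=6 T=11 G=4 C=3): longest run = 3 ✓; Tm = 64.9 + 41·(7 − 16.4)/24 = 48.8°C ✓ — passes.
P4 (18 nt, A=3 T=5 G=4 C=6): longest run = 2 ✓; Tm = 64.9 + 41·(10 − 16.4)/18 = 50.3°C ✓ — passes.

P3 and P4.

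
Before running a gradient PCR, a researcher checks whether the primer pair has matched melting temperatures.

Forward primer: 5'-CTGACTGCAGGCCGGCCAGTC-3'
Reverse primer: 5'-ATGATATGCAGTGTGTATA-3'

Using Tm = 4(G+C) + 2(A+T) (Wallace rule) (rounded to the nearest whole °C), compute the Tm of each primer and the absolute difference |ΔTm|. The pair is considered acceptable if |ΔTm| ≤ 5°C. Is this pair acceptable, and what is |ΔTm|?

|ΔTm| = 22°C; the pair is not acceptable.

Forward: A=3 T=3 G=7 C=8 → Tm = 2·6 + 4·15 = 72°C.
Reverse: A=6 T=7 G=5 C=1 → Tm = 2·13 + 4·6 = 50°C.
|ΔTm| = |72 − 50| = 22°C, > 5°C.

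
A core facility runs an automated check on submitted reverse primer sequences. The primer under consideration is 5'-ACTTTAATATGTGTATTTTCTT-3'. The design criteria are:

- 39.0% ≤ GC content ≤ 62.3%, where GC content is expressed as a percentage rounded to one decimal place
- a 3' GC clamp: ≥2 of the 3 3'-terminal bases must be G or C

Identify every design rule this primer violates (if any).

Base counts: A=5, T=13, G=2, C=2 (length 22).
GC content: GC 4/22 = 18.2%, outside 39.0–62.3% ✗
GC clamp: 3' end CTT has 1 G/C, need ≥2 ✗

Fails: GC content, GC clamp.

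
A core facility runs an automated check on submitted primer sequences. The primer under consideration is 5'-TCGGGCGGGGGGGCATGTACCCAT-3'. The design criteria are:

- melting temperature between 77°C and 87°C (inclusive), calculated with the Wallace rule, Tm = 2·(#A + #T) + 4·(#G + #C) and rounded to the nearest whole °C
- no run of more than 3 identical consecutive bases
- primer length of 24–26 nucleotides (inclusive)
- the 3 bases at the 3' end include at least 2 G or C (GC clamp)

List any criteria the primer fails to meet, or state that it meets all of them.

Fails: homopolymer run, GC clamp.

Base counts: A=3, T=4, G=11, C=6 (length 24).
Tm: Tm = 2·7 + 4·17 = 82°C ✓
homopolymer run: longest run = 7, exceeds 3 ✗
length: length 24 ✓
GC clamp: 3' end CAT has 1 G/C, need ≥2 ✗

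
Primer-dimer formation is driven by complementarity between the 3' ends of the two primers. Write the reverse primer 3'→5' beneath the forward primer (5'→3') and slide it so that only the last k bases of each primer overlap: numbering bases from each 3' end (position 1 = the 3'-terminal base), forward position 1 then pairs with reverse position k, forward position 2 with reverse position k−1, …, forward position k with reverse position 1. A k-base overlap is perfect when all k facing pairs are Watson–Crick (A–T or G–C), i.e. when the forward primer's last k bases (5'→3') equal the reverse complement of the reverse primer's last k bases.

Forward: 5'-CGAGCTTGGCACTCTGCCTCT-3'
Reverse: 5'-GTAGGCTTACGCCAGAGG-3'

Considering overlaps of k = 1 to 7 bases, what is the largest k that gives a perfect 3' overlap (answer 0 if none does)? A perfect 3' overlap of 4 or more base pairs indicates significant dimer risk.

Longest perfect overlap: 5 complementary base pairs; significant dimer risk (threshold 4).

Last 7 bases (5'→3') — forward …TGCCTCT, reverse …CCAGAGG.
Reverse complement of the reverse primer's last 7 bases: CCTCTGG; its first k bases are the reverse complement of the reverse primer's last k bases, so a perfect k-base overlap needs the forward primer's last k bases to equal them.
Comparing (forward last k vs required): k=1: T vs C ✗; k=2: CT vs CC ✗; k=3: TCT vs CCT ✗; k=4: CTCT vs CCTC ✗; k=5: CCTCT vs CCTCT ✓; k=6: GCCTCT vs CCTCTG ✗; k=7: TGCCTCT vs CCTCTGG ✗.
Only k = 5 is perfect, so the longest perfect 3' overlap is 5.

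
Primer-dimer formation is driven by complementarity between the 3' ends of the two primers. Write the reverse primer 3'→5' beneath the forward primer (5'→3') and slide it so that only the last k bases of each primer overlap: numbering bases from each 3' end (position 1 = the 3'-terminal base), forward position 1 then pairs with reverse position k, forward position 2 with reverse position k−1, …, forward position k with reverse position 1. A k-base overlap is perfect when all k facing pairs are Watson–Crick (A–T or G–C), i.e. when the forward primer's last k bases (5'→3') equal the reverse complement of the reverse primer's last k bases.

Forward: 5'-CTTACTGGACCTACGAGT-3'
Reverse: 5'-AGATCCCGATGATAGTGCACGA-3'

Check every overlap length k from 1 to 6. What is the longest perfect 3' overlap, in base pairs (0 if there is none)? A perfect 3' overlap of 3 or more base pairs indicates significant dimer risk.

Longest perfect overlap: 1 complementary base pair; below the dimer-risk threshold (threshold 3).

Last 6 bases (5'→3') — forward …ACGAGT, reverse …GCACGA.
Reverse complement of the reverse primer's last 6 bases: TCGTGC; its first k bases are the reverse complement of the reverse primer's last k bases, so a perfect k-base overlap needs the forward primer's last k bases to equal them.
Comparing (forward last k vs required): k=1: T vs T ✓; k=2: GT vs TC ✗; k=3: AGT vs TCG ✗; k=4: GAGT vs TCGT ✗; k=5: CGAGT vs TCGTG ✗; k=6: ACGAGT vs TCGTGC ✗.
Only k = 1 is perfect, so the longest perfect 3' overlap is 1.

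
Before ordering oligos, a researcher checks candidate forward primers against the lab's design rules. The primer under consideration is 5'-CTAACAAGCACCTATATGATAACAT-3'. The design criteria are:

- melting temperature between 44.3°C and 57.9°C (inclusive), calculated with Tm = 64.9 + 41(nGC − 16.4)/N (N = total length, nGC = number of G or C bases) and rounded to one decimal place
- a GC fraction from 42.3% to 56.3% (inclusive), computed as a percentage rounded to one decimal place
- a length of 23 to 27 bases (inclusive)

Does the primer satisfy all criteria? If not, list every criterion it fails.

Fails: GC content.

Base counts: A=11, T=6, G=2, C=6 (length 25).
Tm: Tm = 64.9 + 41·(8 − 16.4)/25 = 51.1°C ✓
GC content: GC 8/25 = 32.0%, outside 42.3–56.3% ✗
length: length 25 ✓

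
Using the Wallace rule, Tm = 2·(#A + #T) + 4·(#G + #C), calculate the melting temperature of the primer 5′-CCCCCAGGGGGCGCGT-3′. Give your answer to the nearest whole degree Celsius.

60°C

Base counts: A=1, T=1, G=7, C=7 (length 16).
Tm = 2·(1+1) + 4·(7+7) = 2·2 + 4·14 = 4 + 56 = 60°C.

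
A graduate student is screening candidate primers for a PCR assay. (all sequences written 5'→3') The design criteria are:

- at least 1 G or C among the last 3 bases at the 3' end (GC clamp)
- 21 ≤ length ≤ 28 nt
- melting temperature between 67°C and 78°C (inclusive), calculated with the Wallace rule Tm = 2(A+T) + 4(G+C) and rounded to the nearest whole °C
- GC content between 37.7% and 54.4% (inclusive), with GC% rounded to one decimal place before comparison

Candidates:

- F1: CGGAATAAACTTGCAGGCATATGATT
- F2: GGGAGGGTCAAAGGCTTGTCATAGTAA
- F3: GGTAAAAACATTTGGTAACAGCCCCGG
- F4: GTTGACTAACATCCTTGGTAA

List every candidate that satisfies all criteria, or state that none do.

None of the candidates satisfy all criteria.

F1 (26 nt, A=9 T=7 G=6 C=4): 3' end ATT has 0 G/C, need ≥1 ✗; length 26 ✓; Tm = 2·16 + 4·10 = 72°C ✓; GC 10/26 = 38.5% ✓ — fails.
F2 (27 nt, A=8 T=6 G=10 C=3): 3' end TAA has 0 G/C, need ≥1 ✗; length 27 ✓; Tm = 2·14 + 4·13 = 80°C, outside 67–78°C ✗; GC 13/27 = 48.1% ✓ — fails.
F3 (27 nt, A=9 T=5 G=7 C=6): 3' end CGG has 3 G/C ✓; length 27 ✓; Tm = 2·14 + 4·13 = 80°C, outside 67–78°C ✗; GC 13/27 = 48.1% ✓ — fails.
F4 (21 nt, A=6 T=7 G=4 C=4): 3' end TAA has 0 G/C, need ≥1 ✗; length 21 ✓; Tm = 2·13 + 4·8 = 58°C, outside 67–78°C ✗; GC 8/21 = 38.1% ✓ — fails.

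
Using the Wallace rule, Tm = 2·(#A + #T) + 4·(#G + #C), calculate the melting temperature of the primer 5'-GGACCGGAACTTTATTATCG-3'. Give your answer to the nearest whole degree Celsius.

58°C

Base counts: A=5, T=6, G=5, C=4 (length 20).
Tm = 2·(5+6) + 4·(5+4) = 2·11 + 4·9 = 22 + 36 = 58°C.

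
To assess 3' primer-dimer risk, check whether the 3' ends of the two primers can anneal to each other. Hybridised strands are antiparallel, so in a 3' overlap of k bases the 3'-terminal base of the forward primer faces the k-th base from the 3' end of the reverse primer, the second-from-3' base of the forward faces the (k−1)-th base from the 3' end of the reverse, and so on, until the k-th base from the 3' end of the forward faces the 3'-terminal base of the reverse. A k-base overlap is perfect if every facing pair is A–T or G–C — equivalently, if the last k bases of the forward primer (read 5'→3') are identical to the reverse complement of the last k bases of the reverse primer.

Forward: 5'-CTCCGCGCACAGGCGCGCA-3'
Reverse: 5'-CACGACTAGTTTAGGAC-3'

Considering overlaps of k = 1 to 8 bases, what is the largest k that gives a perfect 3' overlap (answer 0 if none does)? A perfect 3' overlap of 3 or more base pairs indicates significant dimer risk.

Longest perfect overlap: 0 complementary base pairs; below the dimer-risk threshold (threshold 3).

Last 8 bases (5'→3') — forward …GGCGCGCA, reverse …TTTAGGAC.
Reverse complement of the reverse primer's last 8 bases: GTCCTAAA; its first k bases are the reverse complement of the reverse primer's last k bases, so a perfect k-base overlap needs the forward primer's last k bases to equal them.
Comparing (forward last k vs required): k=1: A vs G ✗; k=2: CA vs GT ✗; k=3: GCA vs GTC ✗; k=4: CGCA vs GTCC ✗; k=5: GCGCA vs GTCCT ✗; k=6: CGCGCA vs GTCCTA ✗; k=7: GCGCGCA vs GTCCTAA ✗; k=8: GGCGCGCA vs GTCCTAAA ✗.
No overlap length from 1 to 8 is perfect, so the longest perfect 3' overlap is 0.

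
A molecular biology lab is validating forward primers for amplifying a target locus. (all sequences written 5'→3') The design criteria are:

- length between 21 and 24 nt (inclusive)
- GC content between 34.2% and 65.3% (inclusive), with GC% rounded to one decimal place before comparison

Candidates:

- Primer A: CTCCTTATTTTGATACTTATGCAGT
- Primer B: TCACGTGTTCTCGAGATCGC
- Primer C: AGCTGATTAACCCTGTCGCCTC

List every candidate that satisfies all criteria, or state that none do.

Primer A (25 nt, A=5 T=12 G=3 C=5): length 25, outside 21–24 ✗; GC 8/25 = 32.0%, outside 34.2–65.3% ✗ — fails.
Primer B (20 nt, A=3 T=6 G=5 C=6): length 20, outside 21–24 ✗; GC 11/20 = 55.0% ✓ — fails.
Primer C (22 nt, A=4 T=6 G=4 C=8): length 22 ✓; GC 12/22 = 54.5% ✓ — passes.

Primer C only.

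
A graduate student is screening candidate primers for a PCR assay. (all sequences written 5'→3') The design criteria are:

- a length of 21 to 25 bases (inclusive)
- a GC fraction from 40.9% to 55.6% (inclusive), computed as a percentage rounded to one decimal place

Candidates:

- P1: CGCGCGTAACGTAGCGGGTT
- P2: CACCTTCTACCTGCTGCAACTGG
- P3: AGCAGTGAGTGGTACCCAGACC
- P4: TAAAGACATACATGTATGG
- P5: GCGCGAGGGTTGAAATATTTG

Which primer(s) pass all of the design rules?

P5 only.

P1 (20 nt, A=3 T=4 G=8 C=5): length 20, outside 21–25 ✗; GC 13/20 = 65.0%, outside 40.9–55.6% ✗ — fails.
P2 (23 nt, A=4 T=6 G=4 C=9): length 23 ✓; GC 13/23 = 56.5%, outside 40.9–55.6% ✗ — fails.
P3 (22 nt, A=6 T=3 G=7 C=6): length 22 ✓; GC 13/22 = 59.1%, outside 40.9–55.6% ✗ — fails.
P4 (19 nt, A=8 T=5 G=4 C=2): length 19, outside 21–25 ✗; GC 6/19 = 31.6%, outside 40.9–55.6% ✗ — fails.
P5 (21 nt, A=5 T=6 G=8 C=2): length 21 ✓; GC 10/21 = 47.6% ✓ — passes.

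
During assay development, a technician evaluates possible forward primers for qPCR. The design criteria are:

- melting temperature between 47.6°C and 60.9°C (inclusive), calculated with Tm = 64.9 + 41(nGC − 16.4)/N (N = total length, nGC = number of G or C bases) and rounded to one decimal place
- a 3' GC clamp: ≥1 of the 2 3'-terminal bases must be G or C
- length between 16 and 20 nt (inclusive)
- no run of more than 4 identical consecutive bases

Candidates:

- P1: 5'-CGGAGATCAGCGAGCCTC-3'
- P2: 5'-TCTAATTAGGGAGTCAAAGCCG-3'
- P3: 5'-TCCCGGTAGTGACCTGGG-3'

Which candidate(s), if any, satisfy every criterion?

P1 and P3.

P1 (18 nt, A=4 T=2 G=6 C=6): Tm = 64.9 + 41·(12 − 16.4)/18 = 54.9°C ✓; 3' end TC has 1 G/C ✓; length 18 ✓; longest run = 2 ✓ — passes.
P2 (22 nt, A=7 T=5 G=6 C=4): Tm = 64.9 + 41·(10 − 16.4)/22 = 53.0°C ✓; 3' end CG has 2 G/C ✓; length 22, outside 16–20 ✗; longest run = 3 ✓ — fails.
P3 (18 nt, A=2 T=4 G=7 C=5): Tm = 64.9 + 41·(12 − 16.4)/18 = 54.9°C ✓; 3' end GG has 2 G/C ✓; length 18 ✓; longest run = 3 ✓ — passes.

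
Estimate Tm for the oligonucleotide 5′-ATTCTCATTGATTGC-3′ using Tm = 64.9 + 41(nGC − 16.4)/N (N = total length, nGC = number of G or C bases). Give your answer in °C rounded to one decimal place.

Base counts: A=3, T=7, G=2, C=3; G+C = 5, N = 15.
Tm = 64.9 + 41·(5 − 16.4)/15 = 64.9 + -467.40/15 = 33.7°C.

33.7°C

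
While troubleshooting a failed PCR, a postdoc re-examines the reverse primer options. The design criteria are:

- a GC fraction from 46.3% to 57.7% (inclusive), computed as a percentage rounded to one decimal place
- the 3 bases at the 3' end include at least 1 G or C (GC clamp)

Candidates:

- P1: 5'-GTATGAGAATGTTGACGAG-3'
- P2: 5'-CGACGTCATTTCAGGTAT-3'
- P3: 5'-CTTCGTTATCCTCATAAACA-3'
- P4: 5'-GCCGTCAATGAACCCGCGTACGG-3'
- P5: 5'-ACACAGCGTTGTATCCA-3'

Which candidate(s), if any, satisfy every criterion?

P1 (19 nt, A=6 T=5 G=7 C=1): GC 8/19 = 42.1%, outside 46.3–57.7% ✗; 3' end GAG has 2 G/C ✓ — fails.
P2 (18 nt, A=4 T=6 G=4 C=4): GC 8/18 = 44.4%, outside 46.3–57.7% ✗; 3' end TAT has 0 G/C, need ≥1 ✗ — fails.
P3 (20 nt, A=6 T=7 G=1 C=6): GC 7/20 = 35.0%, outside 46.3–57.7% ✗; 3' end ACA has 1 G/C ✓ — fails.
P4 (23 nt, A=5 T=3 G=7 C=8): GC 15/23 = 65.2%, outside 46.3–57.7% ✗; 3' end CGG has 3 G/C ✓ — fails.
P5 (17 nt, A=5 T=4 G=3 C=5): GC 8/17 = 47.1% ✓; 3' end CCA has 2 G/C ✓ — passes.

P5 only.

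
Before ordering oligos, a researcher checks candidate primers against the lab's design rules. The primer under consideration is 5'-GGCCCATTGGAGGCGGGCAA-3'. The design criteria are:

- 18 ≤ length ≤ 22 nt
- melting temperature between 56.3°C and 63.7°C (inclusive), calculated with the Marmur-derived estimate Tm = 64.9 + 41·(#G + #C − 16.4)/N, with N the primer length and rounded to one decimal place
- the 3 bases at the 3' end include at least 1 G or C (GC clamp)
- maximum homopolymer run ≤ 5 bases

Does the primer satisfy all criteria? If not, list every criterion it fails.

Base counts: A=4, T=2, G=9, C=5 (length 20).
length: length 20 ✓
Tm: Tm = 64.9 + 41·(14 − 16.4)/20 = 60.0°C ✓
GC clamp: 3' end CAA has 1 G/C ✓
homopolymer run: longest run = 3 ✓

Meets all criteria.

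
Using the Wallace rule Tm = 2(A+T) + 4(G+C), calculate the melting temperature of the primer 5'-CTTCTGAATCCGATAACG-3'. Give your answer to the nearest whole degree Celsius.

52°C

Base counts: A=5, T=5, G=3, C=5 (length 18).
Tm = 2·(5+5) + 4·(3+5) = 2·10 + 4·8 = 20 + 32 = 52°C.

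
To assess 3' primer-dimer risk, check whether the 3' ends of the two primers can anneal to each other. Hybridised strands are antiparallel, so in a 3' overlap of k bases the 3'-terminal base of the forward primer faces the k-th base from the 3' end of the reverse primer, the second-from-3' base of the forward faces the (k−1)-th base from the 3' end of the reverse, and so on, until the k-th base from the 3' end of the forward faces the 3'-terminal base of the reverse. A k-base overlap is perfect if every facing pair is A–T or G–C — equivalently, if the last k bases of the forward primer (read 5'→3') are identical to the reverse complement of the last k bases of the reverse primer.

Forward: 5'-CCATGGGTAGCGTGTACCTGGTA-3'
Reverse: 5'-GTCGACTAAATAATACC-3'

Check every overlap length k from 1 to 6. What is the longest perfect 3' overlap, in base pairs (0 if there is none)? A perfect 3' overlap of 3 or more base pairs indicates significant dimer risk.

Last 6 bases (5'→3') — forward …CTGGTA, reverse …AATACC.
Reverse complement of the reverse primer's last 6 bases: GGTATT; its first k bases are the reverse complement of the reverse primer's last k bases, so a perfect k-base overlap needs the forward primer's last k bases to equal them.
Comparing (forward last k vs required): k=1: A vs G ✗; k=2: TA vs GG ✗; k=3: GTA vs GGT ✗; k=4: GGTA vs GGTA ✓; k=5: TGGTA vs GGTAT ✗; k=6: CTGGTA vs GGTATT ✗.
Only k = 4 is perfect, so the longest perfect 3' overlap is 4.

Longest perfect overlap: 4 complementary base pairs; significant dimer risk (threshold 3).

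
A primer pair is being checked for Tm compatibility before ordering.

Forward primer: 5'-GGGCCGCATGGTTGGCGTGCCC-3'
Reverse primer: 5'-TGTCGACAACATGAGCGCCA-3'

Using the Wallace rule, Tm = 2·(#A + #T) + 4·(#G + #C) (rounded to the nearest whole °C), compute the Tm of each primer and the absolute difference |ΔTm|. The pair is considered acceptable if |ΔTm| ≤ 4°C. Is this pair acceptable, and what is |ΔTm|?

Forward: A=1 T=4 G=10 C=7 → Tm = 2·5 + 4·17 = 78°C.
Reverse: A=6 T=3 G=5 C=6 → Tm = 2·9 + 4·11 = 62°C.
|ΔTm| = |78 − 62| = 16°C, > 4°C.

|ΔTm| = 16°C; the pair is not acceptable.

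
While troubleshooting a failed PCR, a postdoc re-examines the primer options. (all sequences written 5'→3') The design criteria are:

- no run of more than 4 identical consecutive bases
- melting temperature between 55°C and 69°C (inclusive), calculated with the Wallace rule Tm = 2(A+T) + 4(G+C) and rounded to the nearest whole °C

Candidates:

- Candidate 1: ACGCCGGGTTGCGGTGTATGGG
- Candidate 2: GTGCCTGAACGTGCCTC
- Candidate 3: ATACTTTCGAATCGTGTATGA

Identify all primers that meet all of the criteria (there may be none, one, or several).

Candidate 1 (22 nt, A=2 T=5 G=11 C=4): longest run = 3 ✓; Tm = 2·7 + 4·15 = 74°C, outside 55–69°C ✗ — fails.
Candidate 2 (17 nt, A=2 T=4 G=5 C=6): longest run = 2 ✓; Tm = 2·6 + 4·11 = 56°C ✓ — passes.
Candidate 3 (21 nt, A=6 T=8 G=4 C=3): longest run = 3 ✓; Tm = 2·14 + 4·7 = 56°C ✓ — passes.

Candidate 2 and Candidate 3.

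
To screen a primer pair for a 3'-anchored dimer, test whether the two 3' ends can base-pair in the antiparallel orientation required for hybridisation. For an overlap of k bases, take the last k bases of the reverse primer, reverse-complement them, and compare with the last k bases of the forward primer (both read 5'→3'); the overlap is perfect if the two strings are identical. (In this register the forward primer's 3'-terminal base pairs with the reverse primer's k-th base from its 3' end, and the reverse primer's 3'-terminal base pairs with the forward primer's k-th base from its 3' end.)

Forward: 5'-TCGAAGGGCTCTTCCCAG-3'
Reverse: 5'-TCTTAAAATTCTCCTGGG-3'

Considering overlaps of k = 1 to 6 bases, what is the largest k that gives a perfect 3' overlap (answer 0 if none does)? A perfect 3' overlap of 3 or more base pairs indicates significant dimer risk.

Longest perfect overlap: 5 complementary base pairs; significant dimer risk (threshold 3).

Last 6 bases (5'→3') — forward …TCCCAG, reverse …CCTGGG.
Reverse complement of the reverse primer's last 6 bases: CCCAGG; its first k bases are the reverse complement of the reverse primer's last k bases, so a perfect k-base overlap needs the forward primer's last k bases to equal them.
Comparing (forward last k vs required): k=1: G vs C ✗; k=2: AG vs CC ✗; k=3: CAG vs CCC ✗; k=4: CCAG vs CCCA ✗; k=5: CCCAG vs CCCAG ✓; k=6: TCCCAG vs CCCAGG ✗.
Only k = 5 is perfect, so the longest perfect 3' overlap is 5.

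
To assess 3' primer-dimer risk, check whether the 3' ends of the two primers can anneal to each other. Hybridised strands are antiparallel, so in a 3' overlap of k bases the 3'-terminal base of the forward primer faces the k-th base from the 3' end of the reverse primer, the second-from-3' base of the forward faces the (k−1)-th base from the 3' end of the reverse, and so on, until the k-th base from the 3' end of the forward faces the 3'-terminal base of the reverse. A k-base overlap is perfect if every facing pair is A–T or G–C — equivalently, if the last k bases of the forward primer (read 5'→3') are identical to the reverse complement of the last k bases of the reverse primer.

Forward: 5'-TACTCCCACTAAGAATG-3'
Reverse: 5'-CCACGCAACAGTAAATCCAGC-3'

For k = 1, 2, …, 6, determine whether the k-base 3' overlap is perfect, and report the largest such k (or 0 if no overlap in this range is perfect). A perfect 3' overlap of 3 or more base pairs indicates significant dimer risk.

Longest perfect overlap: 1 complementary base pair; below the dimer-risk threshold (threshold 3).

Last 6 bases (5'→3') — forward …AGAATG, reverse …TCCAGC.
Reverse complement of the reverse primer's last 6 bases: GCTGGA; its first k bases are the reverse complement of the reverse primer's last k bases, so a perfect k-base overlap needs the forward primer's last k bases to equal them.
Comparing (forward last k vs required): k=1: G vs G ✓; k=2: TG vs GC ✗; k=3: ATG vs GCT ✗; k=4: AATG vs GCTG ✗; k=5: GAATG vs GCTGG ✗; k=6: AGAATG vs GCTGGA ✗.
Only k = 1 is perfect, so the longest perfect 3' overlap is 1.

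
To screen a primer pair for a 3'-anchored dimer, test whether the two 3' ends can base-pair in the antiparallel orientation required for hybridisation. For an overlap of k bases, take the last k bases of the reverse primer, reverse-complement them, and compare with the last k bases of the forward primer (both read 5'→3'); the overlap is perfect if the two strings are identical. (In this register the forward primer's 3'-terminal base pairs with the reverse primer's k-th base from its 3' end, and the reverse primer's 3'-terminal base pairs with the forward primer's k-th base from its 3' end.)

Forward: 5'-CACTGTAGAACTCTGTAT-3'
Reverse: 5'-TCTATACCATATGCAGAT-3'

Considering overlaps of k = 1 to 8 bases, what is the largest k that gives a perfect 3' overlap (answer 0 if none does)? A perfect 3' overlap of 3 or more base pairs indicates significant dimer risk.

Longest perfect overlap: 2 complementary base pairs; below the dimer-risk threshold (threshold 3).

Last 8 bases (5'→3') — forward …CTCTGTAT, reverse …ATGCAGAT.
Reverse complement of the reverse primer's last 8 bases: ATCTGCAT; its first k bases are the reverse complement of the reverse primer's last k bases, so a perfect k-base overlap needs the forward primer's last k bases to equal them.
Comparing (forward last k vs required): k=1: T vs A ✗; k=2: AT vs AT ✓; k=3: TAT vs ATC ✗; k=4: GTAT vs ATCT ✗; k=5: TGTAT vs ATCTG ✗; k=6: CTGTAT vs ATCTGC ✗; k=7: TCTGTAT vs ATCTGCA ✗; k=8: CTCTGTAT vs ATCTGCAT ✗.
Only k = 2 is perfect, so the longest perfect 3' overlap is 2.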